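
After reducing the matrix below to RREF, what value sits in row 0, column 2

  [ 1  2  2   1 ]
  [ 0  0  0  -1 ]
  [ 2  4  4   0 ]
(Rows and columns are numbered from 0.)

2

R3 -> R3 − 2·R1
  [ 1  2  2   1 ]
  [ 0  0  0  -1 ]
  [ 0  0  0  -2 ]
R2 -> -1·R2
  [ 1  2  2   1 ]
  [ 0  0  0   1 ]
  [ 0  0  0  -2 ]
R3 -> R3 + 2·R2
  [ 1  2  2  1 ]
  [ 0  0  0  1 ]
  [ 0  0  0  0 ]
R1 -> R1 − R2
  [ 1  2  2  0 ]
  [ 0  0  0  1 ]
  [ 0  0  0  0 ]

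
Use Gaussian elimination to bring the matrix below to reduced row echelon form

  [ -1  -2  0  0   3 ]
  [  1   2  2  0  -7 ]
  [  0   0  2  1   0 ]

ρ1 → -1·ρ1
  [ 1  2  0  0  -3 ]
  [ 1  2  2  0  -7 ]
  [ 0  0  2  1   0 ]
ρ2 → ρ2 − ρ1
  [ 1  2  0  0  -3 ]
  [ 0  0  2  0  -4 ]
  [ 0  0  2  1   0 ]
ρ2 → 1/2·ρ2
  [ 1  2  0  0  -3 ]
  [ 0  0  1  0  -2 ]
  [ 0  0  2  1   0 ]
ρ3 → ρ3 − 2·ρ2
  [ 1  2  0  0  -3 ]
  [ 0  0  1  0  -2 ]
  [ 0  0  0  1   4 ]

[[1, 2, 0, 0, -3], [0, 0, 1, 0, -2], [0, 0, 0, 1, 4]]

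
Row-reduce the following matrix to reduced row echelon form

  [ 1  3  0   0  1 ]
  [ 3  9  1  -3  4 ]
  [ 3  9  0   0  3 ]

Subtract 3 times R1 from R2.
  [ 1  3  0   0  1 ]
  [ 0  0  1  -3  1 ]
  [ 3  9  0   0  3 ]
Subtract 3 times R1 from R3.
  [ 1  3  0   0  1 ]
  [ 0  0  1  -3  1 ]
  [ 0  0  0   0  0 ]

[[1, 3, 0, 0, 1], [0, 0, 1, -3, 1], [0, 0, 0, 0, 0]]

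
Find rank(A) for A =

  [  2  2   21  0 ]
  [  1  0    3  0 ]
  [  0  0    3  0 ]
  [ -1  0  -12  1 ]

Multiply R1 by 1/2.
  [  1  1  21/2  0 ]
  [  1  0     3  0 ]
  [  0  0     3  0 ]
  [ -1  0   -12  1 ]
Subtract R1 from R2.
  [  1   1   21/2  0 ]
  [  0  -1  -15/2  0 ]
  [  0   0      3  0 ]
  [ -1   0    -12  1 ]
Add R1 to R4.
  [ 1   1   21/2  0 ]
  [ 0  -1  -15/2  0 ]
  [ 0   0      3  0 ]
  [ 0   1   -3/2  1 ]
Multiply R2 by -1.
  [ 1  1  21/2  0 ]
  [ 0  1  15/2  0 ]
  [ 0  0     3  0 ]
  [ 0  1  -3/2  1 ]
Subtract R2 from R4.
  [ 1  1  21/2  0 ]
  [ 0  1  15/2  0 ]
  [ 0  0     3  0 ]
  [ 0  0    -9  1 ]
Multiply R3 by 1/3.
  [ 1  1  21/2  0 ]
  [ 0  1  15/2  0 ]
  [ 0  0     1  0 ]
  [ 0  0    -9  1 ]
Add 9 times R3 to R4.
  [ 1  1  21/2  0 ]
  [ 0  1  15/2  0 ]
  [ 0  0     1  0 ]
  [ 0  0     0  1 ]
Subtract 15/2 times R3 from R2.
  [ 1  1  21/2  0 ]
  [ 0  1     0  0 ]
  [ 0  0     1  0 ]
  [ 0  0     0  1 ]
Subtract 21/2 times R3 from R1.
  [ 1  1  0  0 ]
  [ 0  1  0  0 ]
  [ 0  0  1  0 ]
  [ 0  0  0  1 ]
Subtract R2 from R1.
  [ 1  0  0  0 ]
  [ 0  1  0  0 ]
  [ 0  0  1  0 ]
  [ 0  0  0  1 ]
The reduced form has 4 nonzero rows.

rank = 4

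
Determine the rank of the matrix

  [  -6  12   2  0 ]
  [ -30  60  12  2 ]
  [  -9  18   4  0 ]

Multiply r1 by -1/6.
  [   1  -2  -1/3  0 ]
  [ -30  60    12  2 ]
  [  -9  18     4  0 ]
Add 30 times r1 to r2.
  [  1  -2  -1/3  0 ]
  [  0   0     2  2 ]
  [ -9  18     4  0 ]
Add 9 times r1 to r3.
  [ 1  -2  -1/3  0 ]
  [ 0   0     2  2 ]
  [ 0   0     1  0 ]
Multiply r2 by 1/2.
  [ 1  -2  -1/3  0 ]
  [ 0   0     1  1 ]
  [ 0   0     1  0 ]
Subtract r2 from r3.
  [ 1  -2  -1/3   0 ]
  [ 0   0     1   1 ]
  [ 0   0     0  -1 ]
Multiply r3 by -1.
  [ 1  -2  -1/3  0 ]
  [ 0   0     1  1 ]
  [ 0   0     0  1 ]
Subtract r3 from r2.
  [ 1  -2  -1/3  0 ]
  [ 0   0     1  0 ]
  [ 0   0     0  1 ]
Add 1/3 times r2 to r1.
  [ 1  -2  0  0 ]
  [ 0   0  1  0 ]
  [ 0   0  0  1 ]
The reduced form has 3 nonzero rows.

rank = 3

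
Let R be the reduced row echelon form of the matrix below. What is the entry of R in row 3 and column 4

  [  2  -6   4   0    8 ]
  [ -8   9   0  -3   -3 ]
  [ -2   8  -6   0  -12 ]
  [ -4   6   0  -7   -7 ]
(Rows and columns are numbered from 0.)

R1 -> 1/2·R1
  [  1  -3   2   0    4 ]
  [ -8   9   0  -3   -3 ]
  [ -2   8  -6   0  -12 ]
  [ -4   6   0  -7   -7 ]
R2 -> R2 + 8·R1
  [  1   -3   2   0    4 ]
  [  0  -15  16  -3   29 ]
  [ -2    8  -6   0  -12 ]
  [ -4    6   0  -7   -7 ]
R3 -> R3 + 2·R1
  [  1   -3   2   0   4 ]
  [  0  -15  16  -3  29 ]
  [  0    2  -2   0  -4 ]
  [ -4    6   0  -7  -7 ]
R4 -> R4 + 4·R1
  [ 1   -3   2   0   4 ]
  [ 0  -15  16  -3  29 ]
  [ 0    2  -2   0  -4 ]
  [ 0   -6   8  -7   9 ]
R2 -> -1/15·R2
  [ 1  -3       2    0       4 ]
  [ 0   1  -16/15  1/5  -29/15 ]
  [ 0   2      -2    0      -4 ]
  [ 0  -6       8   -7       9 ]
R3 -> R3 − 2·R2
  [ 1  -3       2     0       4 ]
  [ 0   1  -16/15   1/5  -29/15 ]
  [ 0   0    2/15  -2/5   -2/15 ]
  [ 0  -6       8    -7       9 ]
R4 -> R4 + 6·R2
  [ 1  -3       2      0       4 ]
  [ 0   1  -16/15    1/5  -29/15 ]
  [ 0   0    2/15   -2/5   -2/15 ]
  [ 0   0     8/5  -29/5   -13/5 ]
R3 -> 15/2·R3
  [ 1  -3       2      0       4 ]
  [ 0   1  -16/15    1/5  -29/15 ]
  [ 0   0       1     -3      -1 ]
  [ 0   0     8/5  -29/5   -13/5 ]
R4 -> R4 − 8/5·R3
  [ 1  -3       2    0       4 ]
  [ 0   1  -16/15  1/5  -29/15 ]
  [ 0   0       1   -3      -1 ]
  [ 0   0       0   -1      -1 ]
R4 -> -1·R4
  [ 1  -3       2    0       4 ]
  [ 0   1  -16/15  1/5  -29/15 ]
  [ 0   0       1   -3      -1 ]
  [ 0   0       0    1       1 ]
R3 -> R3 + 3·R4
  [ 1  -3       2    0       4 ]
  [ 0   1  -16/15  1/5  -29/15 ]
  [ 0   0       1    0       2 ]
  [ 0   0       0    1       1 ]
R2 -> R2 − 1/5·R4
  [ 1  -3       2  0       4 ]
  [ 0   1  -16/15  0  -32/15 ]
  [ 0   0       1  0       2 ]
  [ 0   0       0  1       1 ]
R2 -> R2 + 16/15·R3
  [ 1  -3  2  0  4 ]
  [ 0   1  0  0  0 ]
  [ 0   0  1  0  2 ]
  [ 0   0  0  1  1 ]
R1 -> R1 − 2·R3
  [ 1  -3  0  0  0 ]
  [ 0   1  0  0  0 ]
  [ 0   0  1  0  2 ]
  [ 0   0  0  1  1 ]
R1 -> R1 + 3·R2
  [ 1  0  0  0  0 ]
  [ 0  1  0  0  0 ]
  [ 0  0  1  0  2 ]
  [ 0  0  0  1  1 ]

1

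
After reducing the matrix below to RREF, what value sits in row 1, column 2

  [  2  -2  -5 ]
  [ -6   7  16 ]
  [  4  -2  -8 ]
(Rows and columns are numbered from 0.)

Multiply R1 by 1/2.
  [  1  -1  -5/2 ]
  [ -6   7    16 ]
  [  4  -2    -8 ]
Add 6 times R1 to R2.
  [ 1  -1  -5/2 ]
  [ 0   1     1 ]
  [ 4  -2    -8 ]
Subtract 4 times R1 from R3.
  [ 1  -1  -5/2 ]
  [ 0   1     1 ]
  [ 0   2     2 ]
Subtract 2 times R2 from R3.
  [ 1  -1  -5/2 ]
  [ 0   1     1 ]
  [ 0   0     0 ]
Add R2 to R1.
  [ 1  0  -3/2 ]
  [ 0  1     1 ]
  [ 0  0     0 ]

1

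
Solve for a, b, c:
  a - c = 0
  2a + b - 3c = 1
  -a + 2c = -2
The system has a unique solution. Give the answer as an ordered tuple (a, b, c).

Form the augmented matrix and row-reduce:
  [  1  0  -1  |   0 ]
  [  2  1  -3  |   1 ]
  [ -1  0   2  |  -2 ]
ρ2 ← ρ2 − 2·ρ1
ρ3 ← ρ3 + ρ1
ρ2 ← ρ2 + ρ3
ρ1 ← ρ1 + ρ3
Reading off the last column: a = -2, b = -1, c = -2.

(-2, -1, -2)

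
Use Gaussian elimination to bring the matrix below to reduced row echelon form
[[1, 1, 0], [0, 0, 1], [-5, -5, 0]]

Add 5 times ρ1 to ρ3.
  [ 1  1  0 ]
  [ 0  0  1 ]
  [ 0  0  0 ]

[[1, 1, 0], [0, 0, 1], [0, 0, 0]]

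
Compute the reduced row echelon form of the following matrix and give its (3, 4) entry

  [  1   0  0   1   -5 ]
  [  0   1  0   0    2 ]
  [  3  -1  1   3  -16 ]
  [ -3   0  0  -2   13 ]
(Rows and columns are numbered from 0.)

-2

r3 -> r3 − 3·r1
  [  1   0  0   1  -5 ]
  [  0   1  0   0   2 ]
  [  0  -1  1   0  -1 ]
  [ -3   0  0  -2  13 ]
r4 -> r4 + 3·r1
  [ 1   0  0  1  -5 ]
  [ 0   1  0  0   2 ]
  [ 0  -1  1  0  -1 ]
  [ 0   0  0  1  -2 ]
r3 -> r3 + r2
  [ 1  0  0  1  -5 ]
  [ 0  1  0  0   2 ]
  [ 0  0  1  0   1 ]
  [ 0  0  0  1  -2 ]
r1 -> r1 − r4
  [ 1  0  0  0  -3 ]
  [ 0  1  0  0   2 ]
  [ 0  0  1  0   1 ]
  [ 0  0  0  1  -2 ]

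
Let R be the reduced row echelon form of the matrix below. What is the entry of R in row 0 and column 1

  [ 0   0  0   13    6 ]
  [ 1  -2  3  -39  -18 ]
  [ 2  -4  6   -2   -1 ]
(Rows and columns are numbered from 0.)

-2

R1 <-> R2
  [ 1  -2  3  -39  -18 ]
  [ 0   0  0   13    6 ]
  [ 2  -4  6   -2   -1 ]
R3 := R3 − 2·R1
  [ 1  -2  3  -39  -18 ]
  [ 0   0  0   13    6 ]
  [ 0   0  0   76   35 ]
R2 := 1/13·R2
  [ 1  -2  3  -39   -18 ]
  [ 0   0  0    1  6/13 ]
  [ 0   0  0   76    35 ]
R3 := R3 − 76·R2
  [ 1  -2  3  -39    -18 ]
  [ 0   0  0    1   6/13 ]
  [ 0   0  0    0  -1/13 ]
R3 := -13·R3
  [ 1  -2  3  -39   -18 ]
  [ 0   0  0    1  6/13 ]
  [ 0   0  0    0     1 ]
R2 := R2 − 6/13·R3
  [ 1  -2  3  -39  -18 ]
  [ 0   0  0    1    0 ]
  [ 0   0  0    0    1 ]
R1 := R1 + 18·R3
  [ 1  -2  3  -39  0 ]
  [ 0   0  0    1  0 ]
  [ 0   0  0    0  1 ]
R1 := R1 + 39·R2
  [ 1  -2  3  0  0 ]
  [ 0   0  0  1  0 ]
  [ 0   0  0  0  1 ]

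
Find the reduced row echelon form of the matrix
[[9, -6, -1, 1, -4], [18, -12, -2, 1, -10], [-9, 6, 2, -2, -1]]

R1 := 1/9·R1
  [  1  -2/3  -1/9  1/9  -4/9 ]
  [ 18   -12    -2    1   -10 ]
  [ -9     6     2   -2    -1 ]
R2 := R2 − 18·R1
  [  1  -2/3  -1/9  1/9  -4/9 ]
  [  0     0     0   -1    -2 ]
  [ -9     6     2   -2    -1 ]
R3 := R3 + 9·R1
  [ 1  -2/3  -1/9  1/9  -4/9 ]
  [ 0     0     0   -1    -2 ]
  [ 0     0     1   -1    -5 ]
R2 <-> R3
  [ 1  -2/3  -1/9  1/9  -4/9 ]
  [ 0     0     1   -1    -5 ]
  [ 0     0     0   -1    -2 ]
R3 := -1·R3
  [ 1  -2/3  -1/9  1/9  -4/9 ]
  [ 0     0     1   -1    -5 ]
  [ 0     0     0    1     2 ]
R2 := R2 + R3
  [ 1  -2/3  -1/9  1/9  -4/9 ]
  [ 0     0     1    0    -3 ]
  [ 0     0     0    1     2 ]
R1 := R1 − 1/9·R3
  [ 1  -2/3  -1/9  0  -2/3 ]
  [ 0     0     1  0    -3 ]
  [ 0     0     0  1     2 ]
R1 := R1 + 1/9·R2
  [ 1  -2/3  0  0  -1 ]
  [ 0     0  1  0  -3 ]
  [ 0     0  0  1   2 ]

[[1, -2/3, 0, 0, -1], [0, 0, 1, 0, -3], [0, 0, 0, 1, 2]]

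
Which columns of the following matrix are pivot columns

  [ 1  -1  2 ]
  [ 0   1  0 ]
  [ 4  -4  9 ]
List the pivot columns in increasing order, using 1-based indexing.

1, 2, 3

R3 -> R3 − 4·R1
  [ 1  -1  2 ]
  [ 0   1  0 ]
  [ 0   0  1 ]
R1 -> R1 − 2·R3
  [ 1  -1  0 ]
  [ 0   1  0 ]
  [ 0   0  1 ]
R1 -> R1 + R2
  [ 1  0  0 ]
  [ 0  1  0 ]
  [ 0  0  1 ]
Pivot columns are the columns containing a leading 1.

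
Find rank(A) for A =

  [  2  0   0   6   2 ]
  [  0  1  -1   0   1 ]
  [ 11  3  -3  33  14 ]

rank = 2

R1 := 1/2·R1
  [  1  0   0   3   1 ]
  [  0  1  -1   0   1 ]
  [ 11  3  -3  33  14 ]
R3 := R3 − 11·R1
  [ 1  0   0  3  1 ]
  [ 0  1  -1  0  1 ]
  [ 0  3  -3  0  3 ]
R3 := R3 − 3·R2
  [ 1  0   0  3  1 ]
  [ 0  1  -1  0  1 ]
  [ 0  0   0  0  0 ]
The reduced form has 2 nonzero rows.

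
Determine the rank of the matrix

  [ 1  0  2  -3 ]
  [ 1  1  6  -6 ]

rank = 2

Subtract ρ1 from ρ2.
  [ 1  0  2  -3 ]
  [ 0  1  4  -3 ]
The reduced form has 2 nonzero rows.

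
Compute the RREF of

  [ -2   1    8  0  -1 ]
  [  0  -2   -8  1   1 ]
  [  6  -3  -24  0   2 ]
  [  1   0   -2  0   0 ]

R1 := -1/2·R1
  [ 1  -1/2   -4  0  1/2 ]
  [ 0    -2   -8  1    1 ]
  [ 6    -3  -24  0    2 ]
  [ 1     0   -2  0    0 ]
R3 := R3 − 6·R1
  [ 1  -1/2  -4  0  1/2 ]
  [ 0    -2  -8  1    1 ]
  [ 0     0   0  0   -1 ]
  [ 1     0  -2  0    0 ]
R4 := R4 − R1
  [ 1  -1/2  -4  0   1/2 ]
  [ 0    -2  -8  1     1 ]
  [ 0     0   0  0    -1 ]
  [ 0   1/2   2  0  -1/2 ]
R2 := -1/2·R2
  [ 1  -1/2  -4     0   1/2 ]
  [ 0     1   4  -1/2  -1/2 ]
  [ 0     0   0     0    -1 ]
  [ 0   1/2   2     0  -1/2 ]
R4 := R4 − 1/2·R2
  [ 1  -1/2  -4     0   1/2 ]
  [ 0     1   4  -1/2  -1/2 ]
  [ 0     0   0     0    -1 ]
  [ 0     0   0   1/4  -1/4 ]
R3 <=> R4
  [ 1  -1/2  -4     0   1/2 ]
  [ 0     1   4  -1/2  -1/2 ]
  [ 0     0   0   1/4  -1/4 ]
  [ 0     0   0     0    -1 ]
R3 := 4·R3
  [ 1  -1/2  -4     0   1/2 ]
  [ 0     1   4  -1/2  -1/2 ]
  [ 0     0   0     1    -1 ]
  [ 0     0   0     0    -1 ]
R4 := -1·R4
  [ 1  -1/2  -4     0   1/2 ]
  [ 0     1   4  -1/2  -1/2 ]
  [ 0     0   0     1    -1 ]
  [ 0     0   0     0     1 ]
R3 := R3 + R4
  [ 1  -1/2  -4     0   1/2 ]
  [ 0     1   4  -1/2  -1/2 ]
  [ 0     0   0     1     0 ]
  [ 0     0   0     0     1 ]
R2 := R2 + 1/2·R4
  [ 1  -1/2  -4     0  1/2 ]
  [ 0     1   4  -1/2    0 ]
  [ 0     0   0     1    0 ]
  [ 0     0   0     0    1 ]
R1 := R1 − 1/2·R4
  [ 1  -1/2  -4     0  0 ]
  [ 0     1   4  -1/2  0 ]
  [ 0     0   0     1  0 ]
  [ 0     0   0     0  1 ]
R2 := R2 + 1/2·R3
  [ 1  -1/2  -4  0  0 ]
  [ 0     1   4  0  0 ]
  [ 0     0   0  1  0 ]
  [ 0     0   0  0  1 ]
R1 := R1 + 1/2·R2
  [ 1  0  -2  0  0 ]
  [ 0  1   4  0  0 ]
  [ 0  0   0  1  0 ]
  [ 0  0   0  0  1 ]

[[1, 0, -2, 0, 0], [0, 1, 4, 0, 0], [0, 0, 0, 1, 0], [0, 0, 0, 0, 1]]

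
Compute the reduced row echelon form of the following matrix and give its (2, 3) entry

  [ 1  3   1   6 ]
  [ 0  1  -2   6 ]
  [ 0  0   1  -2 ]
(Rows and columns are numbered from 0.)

-2

R2 → R2 + 2·R3
  [ 1  3  1   6 ]
  [ 0  1  0   2 ]
  [ 0  0  1  -2 ]
R1 → R1 − R3
  [ 1  3  0   8 ]
  [ 0  1  0   2 ]
  [ 0  0  1  -2 ]
R1 → R1 − 3·R2
  [ 1  0  0   2 ]
  [ 0  1  0   2 ]
  [ 0  0  1  -2 ]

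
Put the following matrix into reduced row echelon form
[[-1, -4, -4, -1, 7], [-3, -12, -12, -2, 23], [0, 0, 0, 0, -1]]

[[1, 4, 4, 0, 0], [0, 0, 0, 1, 0], [0, 0, 0, 0, 1]]

R1 → -1·R1
  [  1    4    4   1  -7 ]
  [ -3  -12  -12  -2  23 ]
  [  0    0    0   0  -1 ]
R2 → R2 + 3·R1
  [ 1  4  4  1  -7 ]
  [ 0  0  0  1   2 ]
  [ 0  0  0  0  -1 ]
R3 → -1·R3
  [ 1  4  4  1  -7 ]
  [ 0  0  0  1   2 ]
  [ 0  0  0  0   1 ]
R2 → R2 − 2·R3
  [ 1  4  4  1  -7 ]
  [ 0  0  0  1   0 ]
  [ 0  0  0  0   1 ]
R1 → R1 + 7·R3
  [ 1  4  4  1  0 ]
  [ 0  0  0  1  0 ]
  [ 0  0  0  0  1 ]
R1 → R1 − R2
  [ 1  4  4  0  0 ]
  [ 0  0  0  1  0 ]
  [ 0  0  0  0  1 ]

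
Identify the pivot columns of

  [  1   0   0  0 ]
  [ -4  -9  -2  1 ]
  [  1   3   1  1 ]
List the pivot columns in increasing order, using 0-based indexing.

Add 4 times R1 to R2.
Subtract R1 from R3.
Multiply R2 by -1/9.
Subtract 3 times R2 from R3.
Multiply R3 by 3.
Subtract 2/9 times R3 from R2.
Pivot columns are the columns containing a leading 1.

0, 1, 2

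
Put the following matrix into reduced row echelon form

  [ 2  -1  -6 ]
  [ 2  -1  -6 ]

R1 ← 1/2·R1
  [ 1  -1/2  -3 ]
  [ 2    -1  -6 ]
R2 ← R2 − 2·R1
  [ 1  -1/2  -3 ]
  [ 0     0   0 ]

[[1, -1/2, -3], [0, 0, 0]]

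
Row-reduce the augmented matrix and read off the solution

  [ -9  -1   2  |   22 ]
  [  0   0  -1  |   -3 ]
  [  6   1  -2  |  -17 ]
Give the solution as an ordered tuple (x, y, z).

(-5/3, -1, 3)

r1 → -1/9·r1
  [ 1  1/9  -2/9  |  -22/9 ]
  [ 0    0    -1  |     -3 ]
  [ 6    1    -2  |    -17 ]
r3 → r3 − 6·r1
  [ 1  1/9  -2/9  |  -22/9 ]
  [ 0    0    -1  |     -3 ]
  [ 0  1/3  -2/3  |   -7/3 ]
r2 ↔ r3
  [ 1  1/9  -2/9  |  -22/9 ]
  [ 0  1/3  -2/3  |   -7/3 ]
  [ 0    0    -1  |     -3 ]
r2 → 3·r2
  [ 1  1/9  -2/9  |  -22/9 ]
  [ 0    1    -2  |     -7 ]
  [ 0    0    -1  |     -3 ]
r3 → -1·r3
  [ 1  1/9  -2/9  |  -22/9 ]
  [ 0    1    -2  |     -7 ]
  [ 0    0     1  |      3 ]
r2 → r2 + 2·r3
  [ 1  1/9  -2/9  |  -22/9 ]
  [ 0    1     0  |     -1 ]
  [ 0    0     1  |      3 ]
r1 → r1 + 2/9·r3
  [ 1  1/9  0  |  -16/9 ]
  [ 0    1  0  |     -1 ]
  [ 0    0  1  |      3 ]
r1 → r1 − 1/9·r2
  [ 1  0  0  |  -5/3 ]
  [ 0  1  0  |    -1 ]
  [ 0  0  1  |     3 ]
Reading off the last column: x = -5/3, y = -1, z = 3.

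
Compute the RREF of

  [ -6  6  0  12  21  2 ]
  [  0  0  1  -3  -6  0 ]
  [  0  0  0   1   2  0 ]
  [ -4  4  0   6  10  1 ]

Multiply r1 by -1/6.
  [  1  -1  0  -2  -7/2  -1/3 ]
  [  0   0  1  -3    -6     0 ]
  [  0   0  0   1     2     0 ]
  [ -4   4  0   6    10     1 ]
Add 4 times r1 to r4.
  [ 1  -1  0  -2  -7/2  -1/3 ]
  [ 0   0  1  -3    -6     0 ]
  [ 0   0  0   1     2     0 ]
  [ 0   0  0  -2    -4  -1/3 ]
Add 2 times r3 to r4.
  [ 1  -1  0  -2  -7/2  -1/3 ]
  [ 0   0  1  -3    -6     0 ]
  [ 0   0  0   1     2     0 ]
  [ 0   0  0   0     0  -1/3 ]
Multiply r4 by -3.
  [ 1  -1  0  -2  -7/2  -1/3 ]
  [ 0   0  1  -3    -6     0 ]
  [ 0   0  0   1     2     0 ]
  [ 0   0  0   0     0     1 ]
Add 1/3 times r4 to r1.
  [ 1  -1  0  -2  -7/2  0 ]
  [ 0   0  1  -3    -6  0 ]
  [ 0   0  0   1     2  0 ]
  [ 0   0  0   0     0  1 ]
Add 3 times r3 to r2.
  [ 1  -1  0  -2  -7/2  0 ]
  [ 0   0  1   0     0  0 ]
  [ 0   0  0   1     2  0 ]
  [ 0   0  0   0     0  1 ]
Add 2 times r3 to r1.
  [ 1  -1  0  0  1/2  0 ]
  [ 0   0  1  0    0  0 ]
  [ 0   0  0  1    2  0 ]
  [ 0   0  0  0    0  1 ]

[[1, -1, 0, 0, 1/2, 0], [0, 0, 1, 0, 0, 0], [0, 0, 0, 1, 2, 0], [0, 0, 0, 0, 0, 1]]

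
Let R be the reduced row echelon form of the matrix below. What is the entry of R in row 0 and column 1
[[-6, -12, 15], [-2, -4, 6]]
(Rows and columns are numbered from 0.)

2

ρ1 := -1/6·ρ1
ρ2 := ρ2 + 2·ρ1
ρ1 := ρ1 + 5/2·ρ2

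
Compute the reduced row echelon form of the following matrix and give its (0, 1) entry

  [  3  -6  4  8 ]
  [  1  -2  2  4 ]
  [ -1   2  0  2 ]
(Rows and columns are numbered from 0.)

ρ1 -> 1/3·ρ1
ρ2 -> ρ2 − ρ1
ρ3 -> ρ3 + ρ1
ρ2 -> 3/2·ρ2
ρ3 -> ρ3 − 4/3·ρ2
ρ3 -> 1/2·ρ3
ρ2 -> ρ2 − 2·ρ3
ρ1 -> ρ1 − 8/3·ρ3
ρ1 -> ρ1 − 4/3·ρ2

-2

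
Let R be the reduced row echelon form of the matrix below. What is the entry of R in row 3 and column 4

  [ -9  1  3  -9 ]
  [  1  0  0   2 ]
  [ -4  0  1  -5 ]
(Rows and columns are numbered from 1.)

3

ρ1 ← -1/9·ρ1
  [  1  -1/9  -1/3   1 ]
  [  1     0     0   2 ]
  [ -4     0     1  -5 ]
ρ2 ← ρ2 − ρ1
  [  1  -1/9  -1/3   1 ]
  [  0   1/9   1/3   1 ]
  [ -4     0     1  -5 ]
ρ3 ← ρ3 + 4·ρ1
  [ 1  -1/9  -1/3   1 ]
  [ 0   1/9   1/3   1 ]
  [ 0  -4/9  -1/3  -1 ]
ρ2 ← 9·ρ2
  [ 1  -1/9  -1/3   1 ]
  [ 0     1     3   9 ]
  [ 0  -4/9  -1/3  -1 ]
ρ3 ← ρ3 + 4/9·ρ2
  [ 1  -1/9  -1/3  1 ]
  [ 0     1     3  9 ]
  [ 0     0     1  3 ]
ρ2 ← ρ2 − 3·ρ3
  [ 1  -1/9  -1/3  1 ]
  [ 0     1     0  0 ]
  [ 0     0     1  3 ]
ρ1 ← ρ1 + 1/3·ρ3
  [ 1  -1/9  0  2 ]
  [ 0     1  0  0 ]
  [ 0     0  1  3 ]
ρ1 ← ρ1 + 1/9·ρ2
  [ 1  0  0  2 ]
  [ 0  1  0  0 ]
  [ 0  0  1  3 ]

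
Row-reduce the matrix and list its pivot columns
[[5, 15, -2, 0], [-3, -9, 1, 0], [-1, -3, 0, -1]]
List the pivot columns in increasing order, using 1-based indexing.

1, 3, 4

R1 := 1/5·R1
  [  1   3  -2/5   0 ]
  [ -3  -9     1   0 ]
  [ -1  -3     0  -1 ]
R2 := R2 + 3·R1
  [  1   3  -2/5   0 ]
  [  0   0  -1/5   0 ]
  [ -1  -3     0  -1 ]
R3 := R3 + R1
  [ 1  3  -2/5   0 ]
  [ 0  0  -1/5   0 ]
  [ 0  0  -2/5  -1 ]
R2 := -5·R2
  [ 1  3  -2/5   0 ]
  [ 0  0     1   0 ]
  [ 0  0  -2/5  -1 ]
R3 := R3 + 2/5·R2
  [ 1  3  -2/5   0 ]
  [ 0  0     1   0 ]
  [ 0  0     0  -1 ]
R3 := -1·R3
  [ 1  3  -2/5  0 ]
  [ 0  0     1  0 ]
  [ 0  0     0  1 ]
R1 := R1 + 2/5·R2
  [ 1  3  0  0 ]
  [ 0  0  1  0 ]
  [ 0  0  0  1 ]
Pivot columns are the columns containing a leading 1.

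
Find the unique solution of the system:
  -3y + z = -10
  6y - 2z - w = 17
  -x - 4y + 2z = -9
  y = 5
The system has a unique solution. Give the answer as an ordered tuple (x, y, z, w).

(-1, 5, 5, 3)

Form the augmented matrix and row-reduce:
  [  0  -3   1   0  |  -10 ]
  [  0   6  -2  -1  |   17 ]
  [ -1  -4   2   0  |   -9 ]
  [  0   1   0   0  |    5 ]
Swap R1 and R3.
  [ -1  -4   2   0  |   -9 ]
  [  0   6  -2  -1  |   17 ]
  [  0  -3   1   0  |  -10 ]
  [  0   1   0   0  |    5 ]
Multiply R1 by -1.
  [ 1   4  -2   0  |    9 ]
  [ 0   6  -2  -1  |   17 ]
  [ 0  -3   1   0  |  -10 ]
  [ 0   1   0   0  |    5 ]
Multiply R2 by 1/6.
  [ 1   4    -2     0  |     9 ]
  [ 0   1  -1/3  -1/6  |  17/6 ]
  [ 0  -3     1     0  |   -10 ]
  [ 0   1     0     0  |     5 ]
Add 3 times R2 to R3.
  [ 1  4    -2     0  |     9 ]
  [ 0  1  -1/3  -1/6  |  17/6 ]
  [ 0  0     0  -1/2  |  -3/2 ]
  [ 0  1     0     0  |     5 ]
Subtract R2 from R4.
  [ 1  4    -2     0  |     9 ]
  [ 0  1  -1/3  -1/6  |  17/6 ]
  [ 0  0     0  -1/2  |  -3/2 ]
  [ 0  0   1/3   1/6  |  13/6 ]
Swap R3 and R4.
  [ 1  4    -2     0  |     9 ]
  [ 0  1  -1/3  -1/6  |  17/6 ]
  [ 0  0   1/3   1/6  |  13/6 ]
  [ 0  0     0  -1/2  |  -3/2 ]
Multiply R3 by 3.
  [ 1  4    -2     0  |     9 ]
  [ 0  1  -1/3  -1/6  |  17/6 ]
  [ 0  0     1   1/2  |  13/2 ]
  [ 0  0     0  -1/2  |  -3/2 ]
Multiply R4 by -2.
  [ 1  4    -2     0  |     9 ]
  [ 0  1  -1/3  -1/6  |  17/6 ]
  [ 0  0     1   1/2  |  13/2 ]
  [ 0  0     0     1  |     3 ]
Subtract 1/2 times R4 from R3.
  [ 1  4    -2     0  |     9 ]
  [ 0  1  -1/3  -1/6  |  17/6 ]
  [ 0  0     1     0  |     5 ]
  [ 0  0     0     1  |     3 ]
Add 1/6 times R4 to R2.
  [ 1  4    -2  0  |     9 ]
  [ 0  1  -1/3  0  |  10/3 ]
  [ 0  0     1  0  |     5 ]
  [ 0  0     0  1  |     3 ]
Add 1/3 times R3 to R2.
  [ 1  4  -2  0  |  9 ]
  [ 0  1   0  0  |  5 ]
  [ 0  0   1  0  |  5 ]
  [ 0  0   0  1  |  3 ]
Add 2 times R3 to R1.
  [ 1  4  0  0  |  19 ]
  [ 0  1  0  0  |   5 ]
  [ 0  0  1  0  |   5 ]
  [ 0  0  0  1  |   3 ]
Subtract 4 times R2 from R1.
  [ 1  0  0  0  |  -1 ]
  [ 0  1  0  0  |   5 ]
  [ 0  0  1  0  |   5 ]
  [ 0  0  0  1  |   3 ]
Reading off the last column: x = -1, y = 5, z = 5, w = 3.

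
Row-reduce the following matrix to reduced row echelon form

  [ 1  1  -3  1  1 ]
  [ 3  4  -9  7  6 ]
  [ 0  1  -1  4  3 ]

Subtract 3 times r1 from r2.
  [ 1  1  -3  1  1 ]
  [ 0  1   0  4  3 ]
  [ 0  1  -1  4  3 ]
Subtract r2 from r3.
  [ 1  1  -3  1  1 ]
  [ 0  1   0  4  3 ]
  [ 0  0  -1  0  0 ]
Multiply r3 by -1.
  [ 1  1  -3  1  1 ]
  [ 0  1   0  4  3 ]
  [ 0  0   1  0  0 ]
Add 3 times r3 to r1.
  [ 1  1  0  1  1 ]
  [ 0  1  0  4  3 ]
  [ 0  0  1  0  0 ]
Subtract r2 from r1.
  [ 1  0  0  -3  -2 ]
  [ 0  1  0   4   3 ]
  [ 0  0  1   0   0 ]

[[1, 0, 0, -3, -2], [0, 1, 0, 4, 3], [0, 0, 1, 0, 0]]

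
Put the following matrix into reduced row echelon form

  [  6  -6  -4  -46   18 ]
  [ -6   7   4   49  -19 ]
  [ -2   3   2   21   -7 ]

[[1, 0, 0, -2, 2], [0, 1, 0, 3, -1], [0, 0, 1, 4, 0]]

Multiply R1 by 1/6.
  [  1  -1  -2/3  -23/3    3 ]
  [ -6   7     4     49  -19 ]
  [ -2   3     2     21   -7 ]
Add 6 times R1 to R2.
  [  1  -1  -2/3  -23/3   3 ]
  [  0   1     0      3  -1 ]
  [ -2   3     2     21  -7 ]
Add 2 times R1 to R3.
  [ 1  -1  -2/3  -23/3   3 ]
  [ 0   1     0      3  -1 ]
  [ 0   1   2/3   17/3  -1 ]
Subtract R2 from R3.
  [ 1  -1  -2/3  -23/3   3 ]
  [ 0   1     0      3  -1 ]
  [ 0   0   2/3    8/3   0 ]
Multiply R3 by 3/2.
  [ 1  -1  -2/3  -23/3   3 ]
  [ 0   1     0      3  -1 ]
  [ 0   0     1      4   0 ]
Add 2/3 times R3 to R1.
  [ 1  -1  0  -5   3 ]
  [ 0   1  0   3  -1 ]
  [ 0   0  1   4   0 ]
Add R2 to R1.
  [ 1  0  0  -2   2 ]
  [ 0  1  0   3  -1 ]
  [ 0  0  1   4   0 ]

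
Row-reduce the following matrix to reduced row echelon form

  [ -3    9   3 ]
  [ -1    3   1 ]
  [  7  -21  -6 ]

Multiply R1 by -1/3.
  [  1   -3  -1 ]
  [ -1    3   1 ]
  [  7  -21  -6 ]
Add R1 to R2.
  [ 1   -3  -1 ]
  [ 0    0   0 ]
  [ 7  -21  -6 ]
Subtract 7 times R1 from R3.
  [ 1  -3  -1 ]
  [ 0   0   0 ]
  [ 0   0   1 ]
Swap R2 and R3.
  [ 1  -3  -1 ]
  [ 0   0   1 ]
  [ 0   0   0 ]
Add R2 to R1.
  [ 1  -3  0 ]
  [ 0   0  1 ]
  [ 0   0  0 ]

[[1, -3, 0], [0, 0, 1], [0, 0, 0]]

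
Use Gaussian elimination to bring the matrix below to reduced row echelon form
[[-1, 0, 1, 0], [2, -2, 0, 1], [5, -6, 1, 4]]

[[1, 0, -1, 0], [0, 1, -1, 0], [0, 0, 0, 1]]

ρ1 -> -1·ρ1
  [ 1   0  -1  0 ]
  [ 2  -2   0  1 ]
  [ 5  -6   1  4 ]
ρ2 -> ρ2 − 2·ρ1
  [ 1   0  -1  0 ]
  [ 0  -2   2  1 ]
  [ 5  -6   1  4 ]
ρ3 -> ρ3 − 5·ρ1
  [ 1   0  -1  0 ]
  [ 0  -2   2  1 ]
  [ 0  -6   6  4 ]
ρ2 -> -1/2·ρ2
  [ 1   0  -1     0 ]
  [ 0   1  -1  -1/2 ]
  [ 0  -6   6     4 ]
ρ3 -> ρ3 + 6·ρ2
  [ 1  0  -1     0 ]
  [ 0  1  -1  -1/2 ]
  [ 0  0   0     1 ]
ρ2 -> ρ2 + 1/2·ρ3
  [ 1  0  -1  0 ]
  [ 0  1  -1  0 ]
  [ 0  0   0  1 ]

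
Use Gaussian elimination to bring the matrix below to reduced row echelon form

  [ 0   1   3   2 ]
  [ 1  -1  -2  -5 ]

Swap R1 and R2.
  [ 1  -1  -2  -5 ]
  [ 0   1   3   2 ]
Add R2 to R1.
  [ 1  0  1  -3 ]
  [ 0  1  3   2 ]

[[1, 0, 1, -3], [0, 1, 3, 2]]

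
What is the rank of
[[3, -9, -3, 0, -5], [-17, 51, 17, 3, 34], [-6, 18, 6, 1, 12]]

ρ1 := 1/3·ρ1
  [   1  -3  -1  0  -5/3 ]
  [ -17  51  17  3    34 ]
  [  -6  18   6  1    12 ]
ρ2 := ρ2 + 17·ρ1
  [  1  -3  -1  0  -5/3 ]
  [  0   0   0  3  17/3 ]
  [ -6  18   6  1    12 ]
ρ3 := ρ3 + 6·ρ1
  [ 1  -3  -1  0  -5/3 ]
  [ 0   0   0  3  17/3 ]
  [ 0   0   0  1     2 ]
ρ2 := 1/3·ρ2
  [ 1  -3  -1  0  -5/3 ]
  [ 0   0   0  1  17/9 ]
  [ 0   0   0  1     2 ]
ρ3 := ρ3 − ρ2
  [ 1  -3  -1  0  -5/3 ]
  [ 0   0   0  1  17/9 ]
  [ 0   0   0  0   1/9 ]
ρ3 := 9·ρ3
  [ 1  -3  -1  0  -5/3 ]
  [ 0   0   0  1  17/9 ]
  [ 0   0   0  0     1 ]
ρ2 := ρ2 − 17/9·ρ3
  [ 1  -3  -1  0  -5/3 ]
  [ 0   0   0  1     0 ]
  [ 0   0   0  0     1 ]
ρ1 := ρ1 + 5/3·ρ3
  [ 1  -3  -1  0  0 ]
  [ 0   0   0  1  0 ]
  [ 0   0   0  0  1 ]
The reduced form has 3 nonzero rows.

rank = 3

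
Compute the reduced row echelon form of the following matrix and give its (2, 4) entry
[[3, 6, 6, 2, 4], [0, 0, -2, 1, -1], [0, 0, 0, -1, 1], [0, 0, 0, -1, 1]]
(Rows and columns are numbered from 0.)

-1

R1 := 1/3·R1
  [ 1  2   2  2/3  4/3 ]
  [ 0  0  -2    1   -1 ]
  [ 0  0   0   -1    1 ]
  [ 0  0   0   -1    1 ]
R2 := -1/2·R2
  [ 1  2  2   2/3  4/3 ]
  [ 0  0  1  -1/2  1/2 ]
  [ 0  0  0    -1    1 ]
  [ 0  0  0    -1    1 ]
R3 := -1·R3
  [ 1  2  2   2/3  4/3 ]
  [ 0  0  1  -1/2  1/2 ]
  [ 0  0  0     1   -1 ]
  [ 0  0  0    -1    1 ]
R4 := R4 + R3
  [ 1  2  2   2/3  4/3 ]
  [ 0  0  1  -1/2  1/2 ]
  [ 0  0  0     1   -1 ]
  [ 0  0  0     0    0 ]
R2 := R2 + 1/2·R3
  [ 1  2  2  2/3  4/3 ]
  [ 0  0  1    0    0 ]
  [ 0  0  0    1   -1 ]
  [ 0  0  0    0    0 ]
R1 := R1 − 2/3·R3
  [ 1  2  2  0   2 ]
  [ 0  0  1  0   0 ]
  [ 0  0  0  1  -1 ]
  [ 0  0  0  0   0 ]
R1 := R1 − 2·R2
  [ 1  2  0  0   2 ]
  [ 0  0  1  0   0 ]
  [ 0  0  0  1  -1 ]
  [ 0  0  0  0   0 ]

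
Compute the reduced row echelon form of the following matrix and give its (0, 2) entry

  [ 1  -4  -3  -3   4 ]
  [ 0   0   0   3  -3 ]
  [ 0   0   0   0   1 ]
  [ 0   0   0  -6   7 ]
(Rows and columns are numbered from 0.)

Multiply r2 by 1/3.
  [ 1  -4  -3  -3   4 ]
  [ 0   0   0   1  -1 ]
  [ 0   0   0   0   1 ]
  [ 0   0   0  -6   7 ]
Add 6 times r2 to r4.
  [ 1  -4  -3  -3   4 ]
  [ 0   0   0   1  -1 ]
  [ 0   0   0   0   1 ]
  [ 0   0   0   0   1 ]
Subtract r3 from r4.
  [ 1  -4  -3  -3   4 ]
  [ 0   0   0   1  -1 ]
  [ 0   0   0   0   1 ]
  [ 0   0   0   0   0 ]
Add r3 to r2.
  [ 1  -4  -3  -3  4 ]
  [ 0   0   0   1  0 ]
  [ 0   0   0   0  1 ]
  [ 0   0   0   0  0 ]
Subtract 4 times r3 from r1.
  [ 1  -4  -3  -3  0 ]
  [ 0   0   0   1  0 ]
  [ 0   0   0   0  1 ]
  [ 0   0   0   0  0 ]
Add 3 times r2 to r1.
  [ 1  -4  -3  0  0 ]
  [ 0   0   0  1  0 ]
  [ 0   0   0  0  1 ]
  [ 0   0   0  0  0 ]

-3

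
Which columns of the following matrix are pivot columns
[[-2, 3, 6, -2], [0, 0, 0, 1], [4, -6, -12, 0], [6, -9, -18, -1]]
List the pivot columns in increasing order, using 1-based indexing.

1, 4

R1 ← -1/2·R1
  [ 1  -3/2   -3   1 ]
  [ 0     0    0   1 ]
  [ 4    -6  -12   0 ]
  [ 6    -9  -18  -1 ]
R3 ← R3 − 4·R1
  [ 1  -3/2   -3   1 ]
  [ 0     0    0   1 ]
  [ 0     0    0  -4 ]
  [ 6    -9  -18  -1 ]
R4 ← R4 − 6·R1
  [ 1  -3/2  -3   1 ]
  [ 0     0   0   1 ]
  [ 0     0   0  -4 ]
  [ 0     0   0  -7 ]
R3 ← R3 + 4·R2
  [ 1  -3/2  -3   1 ]
  [ 0     0   0   1 ]
  [ 0     0   0   0 ]
  [ 0     0   0  -7 ]
R4 ← R4 + 7·R2
  [ 1  -3/2  -3  1 ]
  [ 0     0   0  1 ]
  [ 0     0   0  0 ]
  [ 0     0   0  0 ]
R1 ← R1 − R2
  [ 1  -3/2  -3  0 ]
  [ 0     0   0  1 ]
  [ 0     0   0  0 ]
  [ 0     0   0  0 ]
Pivot columns are the columns containing a leading 1.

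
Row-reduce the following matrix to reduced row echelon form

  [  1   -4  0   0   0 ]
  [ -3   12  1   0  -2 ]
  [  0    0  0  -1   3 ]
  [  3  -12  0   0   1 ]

[[1, -4, 0, 0, 0], [0, 0, 1, 0, 0], [0, 0, 0, 1, 0], [0, 0, 0, 0, 1]]

r2 -> r2 + 3·r1
  [ 1   -4  0   0   0 ]
  [ 0    0  1   0  -2 ]
  [ 0    0  0  -1   3 ]
  [ 3  -12  0   0   1 ]
r4 -> r4 − 3·r1
  [ 1  -4  0   0   0 ]
  [ 0   0  1   0  -2 ]
  [ 0   0  0  -1   3 ]
  [ 0   0  0   0   1 ]
r3 -> -1·r3
  [ 1  -4  0  0   0 ]
  [ 0   0  1  0  -2 ]
  [ 0   0  0  1  -3 ]
  [ 0   0  0  0   1 ]
r3 -> r3 + 3·r4
  [ 1  -4  0  0   0 ]
  [ 0   0  1  0  -2 ]
  [ 0   0  0  1   0 ]
  [ 0   0  0  0   1 ]
r2 -> r2 + 2·r4
  [ 1  -4  0  0  0 ]
  [ 0   0  1  0  0 ]
  [ 0   0  0  1  0 ]
  [ 0   0  0  0  1 ]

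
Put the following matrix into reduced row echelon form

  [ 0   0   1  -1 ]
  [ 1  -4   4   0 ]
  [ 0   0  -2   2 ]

[[1, -4, 0, 4], [0, 0, 1, -1], [0, 0, 0, 0]]

ρ1 ↔ ρ2
  [ 1  -4   4   0 ]
  [ 0   0   1  -1 ]
  [ 0   0  -2   2 ]
ρ3 → ρ3 + 2·ρ2
  [ 1  -4  4   0 ]
  [ 0   0  1  -1 ]
  [ 0   0  0   0 ]
ρ1 → ρ1 − 4·ρ2
  [ 1  -4  0   4 ]
  [ 0   0  1  -1 ]
  [ 0   0  0   0 ]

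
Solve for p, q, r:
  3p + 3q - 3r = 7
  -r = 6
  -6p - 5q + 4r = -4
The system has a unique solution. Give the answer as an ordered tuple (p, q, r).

(-5/3, -2, -6)

Form the augmented matrix and row-reduce:
  [  3   3  -3  |   7 ]
  [  0   0  -1  |   6 ]
  [ -6  -5   4  |  -4 ]
R1 := 1/3·R1
  [  1   1  -1  |  7/3 ]
  [  0   0  -1  |    6 ]
  [ -6  -5   4  |   -4 ]
R3 := R3 + 6·R1
  [ 1  1  -1  |  7/3 ]
  [ 0  0  -1  |    6 ]
  [ 0  1  -2  |   10 ]
R2 <=> R3
  [ 1  1  -1  |  7/3 ]
  [ 0  1  -2  |   10 ]
  [ 0  0  -1  |    6 ]
R3 := -1·R3
  [ 1  1  -1  |  7/3 ]
  [ 0  1  -2  |   10 ]
  [ 0  0   1  |   -6 ]
R2 := R2 + 2·R3
  [ 1  1  -1  |  7/3 ]
  [ 0  1   0  |   -2 ]
  [ 0  0   1  |   -6 ]
R1 := R1 + R3
  [ 1  1  0  |  -11/3 ]
  [ 0  1  0  |     -2 ]
  [ 0  0  1  |     -6 ]
R1 := R1 − R2
  [ 1  0  0  |  -5/3 ]
  [ 0  1  0  |    -2 ]
  [ 0  0  1  |    -6 ]
Reading off the last column: p = -5/3, q = -2, r = -6.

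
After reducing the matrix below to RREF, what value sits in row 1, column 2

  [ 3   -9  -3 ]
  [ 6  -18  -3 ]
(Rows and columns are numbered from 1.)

-3

r1 -> 1/3·r1
  [ 1   -3  -1 ]
  [ 6  -18  -3 ]
r2 -> r2 − 6·r1
  [ 1  -3  -1 ]
  [ 0   0   3 ]
r2 -> 1/3·r2
  [ 1  -3  -1 ]
  [ 0   0   1 ]
r1 -> r1 + r2
  [ 1  -3  0 ]
  [ 0   0  1 ]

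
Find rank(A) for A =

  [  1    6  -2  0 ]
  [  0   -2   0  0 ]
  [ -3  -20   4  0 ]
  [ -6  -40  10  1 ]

rank = 4

Add 3 times R1 to R3.
  [  1    6  -2  0 ]
  [  0   -2   0  0 ]
  [  0   -2  -2  0 ]
  [ -6  -40  10  1 ]
Add 6 times R1 to R4.
  [ 1   6  -2  0 ]
  [ 0  -2   0  0 ]
  [ 0  -2  -2  0 ]
  [ 0  -4  -2  1 ]
Multiply R2 by -1/2.
  [ 1   6  -2  0 ]
  [ 0   1   0  0 ]
  [ 0  -2  -2  0 ]
  [ 0  -4  -2  1 ]
Add 2 times R2 to R3.
  [ 1   6  -2  0 ]
  [ 0   1   0  0 ]
  [ 0   0  -2  0 ]
  [ 0  -4  -2  1 ]
Add 4 times R2 to R4.
  [ 1  6  -2  0 ]
  [ 0  1   0  0 ]
  [ 0  0  -2  0 ]
  [ 0  0  -2  1 ]
Multiply R3 by -1/2.
  [ 1  6  -2  0 ]
  [ 0  1   0  0 ]
  [ 0  0   1  0 ]
  [ 0  0  -2  1 ]
Add 2 times R3 to R4.
  [ 1  6  -2  0 ]
  [ 0  1   0  0 ]
  [ 0  0   1  0 ]
  [ 0  0   0  1 ]
Add 2 times R3 to R1.
  [ 1  6  0  0 ]
  [ 0  1  0  0 ]
  [ 0  0  1  0 ]
  [ 0  0  0  1 ]
Subtract 6 times R2 from R1.
  [ 1  0  0  0 ]
  [ 0  1  0  0 ]
  [ 0  0  1  0 ]
  [ 0  0  0  1 ]
The reduced form has 4 nonzero rows.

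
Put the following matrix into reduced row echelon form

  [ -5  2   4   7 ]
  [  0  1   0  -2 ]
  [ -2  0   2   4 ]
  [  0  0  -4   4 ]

[[1, 0, 0, -3], [0, 1, 0, -2], [0, 0, 1, -1], [0, 0, 0, 0]]

R1 → -1/5·R1
R3 → R3 + 2·R1
R3 → R3 + 4/5·R2
R3 → 5/2·R3
R4 → R4 + 4·R3
R1 → R1 + 4/5·R3
R1 → R1 + 2/5·R2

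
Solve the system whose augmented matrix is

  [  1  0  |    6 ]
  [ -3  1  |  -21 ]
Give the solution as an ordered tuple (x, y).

R2 → R2 + 3·R1
  [ 1  0  |   6 ]
  [ 0  1  |  -3 ]
Reading off the last column: x = 6, y = -3.

(6, -3)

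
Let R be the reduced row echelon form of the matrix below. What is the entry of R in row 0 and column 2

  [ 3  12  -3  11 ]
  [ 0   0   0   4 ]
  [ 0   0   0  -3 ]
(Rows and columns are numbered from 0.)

-1

R1 -> 1/3·R1
R2 -> 1/4·R2
R3 -> R3 + 3·R2
R1 -> R1 − 11/3·R2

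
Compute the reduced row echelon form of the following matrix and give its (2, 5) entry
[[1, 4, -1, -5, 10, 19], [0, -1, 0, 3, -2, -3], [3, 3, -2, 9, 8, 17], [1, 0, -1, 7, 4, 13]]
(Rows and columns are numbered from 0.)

-1

R3 -> R3 − 3·R1
  [ 1   4  -1  -5   10   19 ]
  [ 0  -1   0   3   -2   -3 ]
  [ 0  -9   1  24  -22  -40 ]
  [ 1   0  -1   7    4   13 ]
R4 -> R4 − R1
  [ 1   4  -1  -5   10   19 ]
  [ 0  -1   0   3   -2   -3 ]
  [ 0  -9   1  24  -22  -40 ]
  [ 0  -4   0  12   -6   -6 ]
R2 -> -1·R2
  [ 1   4  -1  -5   10   19 ]
  [ 0   1   0  -3    2    3 ]
  [ 0  -9   1  24  -22  -40 ]
  [ 0  -4   0  12   -6   -6 ]
R3 -> R3 + 9·R2
  [ 1   4  -1  -5  10   19 ]
  [ 0   1   0  -3   2    3 ]
  [ 0   0   1  -3  -4  -13 ]
  [ 0  -4   0  12  -6   -6 ]
R4 -> R4 + 4·R2
  [ 1  4  -1  -5  10   19 ]
  [ 0  1   0  -3   2    3 ]
  [ 0  0   1  -3  -4  -13 ]
  [ 0  0   0   0   2    6 ]
R4 -> 1/2·R4
  [ 1  4  -1  -5  10   19 ]
  [ 0  1   0  -3   2    3 ]
  [ 0  0   1  -3  -4  -13 ]
  [ 0  0   0   0   1    3 ]
R3 -> R3 + 4·R4
  [ 1  4  -1  -5  10  19 ]
  [ 0  1   0  -3   2   3 ]
  [ 0  0   1  -3   0  -1 ]
  [ 0  0   0   0   1   3 ]
R2 -> R2 − 2·R4
  [ 1  4  -1  -5  10  19 ]
  [ 0  1   0  -3   0  -3 ]
  [ 0  0   1  -3   0  -1 ]
  [ 0  0   0   0   1   3 ]
R1 -> R1 − 10·R4
  [ 1  4  -1  -5  0  -11 ]
  [ 0  1   0  -3  0   -3 ]
  [ 0  0   1  -3  0   -1 ]
  [ 0  0   0   0  1    3 ]
R1 -> R1 + R3
  [ 1  4  0  -8  0  -12 ]
  [ 0  1  0  -3  0   -3 ]
  [ 0  0  1  -3  0   -1 ]
  [ 0  0  0   0  1    3 ]
R1 -> R1 − 4·R2
  [ 1  0  0   4  0   0 ]
  [ 0  1  0  -3  0  -3 ]
  [ 0  0  1  -3  0  -1 ]
  [ 0  0  0   0  1   3 ]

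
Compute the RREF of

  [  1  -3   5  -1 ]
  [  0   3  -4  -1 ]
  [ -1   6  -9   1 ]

R3 → R3 + R1
  [ 1  -3   5  -1 ]
  [ 0   3  -4  -1 ]
  [ 0   3  -4   0 ]
R2 → 1/3·R2
  [ 1  -3     5    -1 ]
  [ 0   1  -4/3  -1/3 ]
  [ 0   3    -4     0 ]
R3 → R3 − 3·R2
  [ 1  -3     5    -1 ]
  [ 0   1  -4/3  -1/3 ]
  [ 0   0     0     1 ]
R2 → R2 + 1/3·R3
  [ 1  -3     5  -1 ]
  [ 0   1  -4/3   0 ]
  [ 0   0     0   1 ]
R1 → R1 + R3
  [ 1  -3     5  0 ]
  [ 0   1  -4/3  0 ]
  [ 0   0     0  1 ]
R1 → R1 + 3·R2
  [ 1  0     1  0 ]
  [ 0  1  -4/3  0 ]
  [ 0  0     0  1 ]

[[1, 0, 1, 0], [0, 1, -4/3, 0], [0, 0, 0, 1]]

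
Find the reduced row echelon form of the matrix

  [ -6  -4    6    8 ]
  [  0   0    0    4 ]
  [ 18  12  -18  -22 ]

r1 := -1/6·r1
  [  1  2/3   -1  -4/3 ]
  [  0    0    0     4 ]
  [ 18   12  -18   -22 ]
r3 := r3 − 18·r1
  [ 1  2/3  -1  -4/3 ]
  [ 0    0   0     4 ]
  [ 0    0   0     2 ]
r2 := 1/4·r2
  [ 1  2/3  -1  -4/3 ]
  [ 0    0   0     1 ]
  [ 0    0   0     2 ]
r3 := r3 − 2·r2
  [ 1  2/3  -1  -4/3 ]
  [ 0    0   0     1 ]
  [ 0    0   0     0 ]
r1 := r1 + 4/3·r2
  [ 1  2/3  -1  0 ]
  [ 0    0   0  1 ]
  [ 0    0   0  0 ]

[[1, 2/3, -1, 0], [0, 0, 0, 1], [0, 0, 0, 0]]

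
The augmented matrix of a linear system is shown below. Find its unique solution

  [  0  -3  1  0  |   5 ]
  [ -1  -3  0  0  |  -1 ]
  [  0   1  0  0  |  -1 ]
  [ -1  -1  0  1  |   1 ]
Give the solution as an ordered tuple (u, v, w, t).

(4, -1, 2, 4)

Swap R1 and R2.
  [ -1  -3  0  0  |  -1 ]
  [  0  -3  1  0  |   5 ]
  [  0   1  0  0  |  -1 ]
  [ -1  -1  0  1  |   1 ]
Multiply R1 by -1.
  [  1   3  0  0  |   1 ]
  [  0  -3  1  0  |   5 ]
  [  0   1  0  0  |  -1 ]
  [ -1  -1  0  1  |   1 ]
Add R1 to R4.
  [ 1   3  0  0  |   1 ]
  [ 0  -3  1  0  |   5 ]
  [ 0   1  0  0  |  -1 ]
  [ 0   2  0  1  |   2 ]
Multiply R2 by -1/3.
  [ 1  3     0  0  |     1 ]
  [ 0  1  -1/3  0  |  -5/3 ]
  [ 0  1     0  0  |    -1 ]
  [ 0  2     0  1  |     2 ]
Subtract R2 from R3.
  [ 1  3     0  0  |     1 ]
  [ 0  1  -1/3  0  |  -5/3 ]
  [ 0  0   1/3  0  |   2/3 ]
  [ 0  2     0  1  |     2 ]
Subtract 2 times R2 from R4.
  [ 1  3     0  0  |     1 ]
  [ 0  1  -1/3  0  |  -5/3 ]
  [ 0  0   1/3  0  |   2/3 ]
  [ 0  0   2/3  1  |  16/3 ]
Multiply R3 by 3.
  [ 1  3     0  0  |     1 ]
  [ 0  1  -1/3  0  |  -5/3 ]
  [ 0  0     1  0  |     2 ]
  [ 0  0   2/3  1  |  16/3 ]
Subtract 2/3 times R3 from R4.
  [ 1  3     0  0  |     1 ]
  [ 0  1  -1/3  0  |  -5/3 ]
  [ 0  0     1  0  |     2 ]
  [ 0  0     0  1  |     4 ]
Add 1/3 times R3 to R2.
  [ 1  3  0  0  |   1 ]
  [ 0  1  0  0  |  -1 ]
  [ 0  0  1  0  |   2 ]
  [ 0  0  0  1  |   4 ]
Subtract 3 times R2 from R1.
  [ 1  0  0  0  |   4 ]
  [ 0  1  0  0  |  -1 ]
  [ 0  0  1  0  |   2 ]
  [ 0  0  0  1  |   4 ]
Reading off the last column: u = 4, v = -1, w = 2, t = 4.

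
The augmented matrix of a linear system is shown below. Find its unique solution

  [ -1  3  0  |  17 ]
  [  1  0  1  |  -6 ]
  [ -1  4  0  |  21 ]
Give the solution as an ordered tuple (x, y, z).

R1 ← -1·R1
  [  1  -3  0  |  -17 ]
  [  1   0  1  |   -6 ]
  [ -1   4  0  |   21 ]
R2 ← R2 − R1
  [  1  -3  0  |  -17 ]
  [  0   3  1  |   11 ]
  [ -1   4  0  |   21 ]
R3 ← R3 + R1
  [ 1  -3  0  |  -17 ]
  [ 0   3  1  |   11 ]
  [ 0   1  0  |    4 ]
R2 ← 1/3·R2
  [ 1  -3    0  |   -17 ]
  [ 0   1  1/3  |  11/3 ]
  [ 0   1    0  |     4 ]
R3 ← R3 − R2
  [ 1  -3     0  |   -17 ]
  [ 0   1   1/3  |  11/3 ]
  [ 0   0  -1/3  |   1/3 ]
R3 ← -3·R3
  [ 1  -3    0  |   -17 ]
  [ 0   1  1/3  |  11/3 ]
  [ 0   0    1  |    -1 ]
R2 ← R2 − 1/3·R3
  [ 1  -3  0  |  -17 ]
  [ 0   1  0  |    4 ]
  [ 0   0  1  |   -1 ]
R1 ← R1 + 3·R2
  [ 1  0  0  |  -5 ]
  [ 0  1  0  |   4 ]
  [ 0  0  1  |  -1 ]
Reading off the last column: x = -5, y = 4, z = -1.

(-5, 4, -1)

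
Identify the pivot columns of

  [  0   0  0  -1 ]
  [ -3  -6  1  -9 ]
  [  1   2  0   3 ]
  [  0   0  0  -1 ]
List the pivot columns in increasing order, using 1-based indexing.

R1 <-> R2
  [ -3  -6  1  -9 ]
  [  0   0  0  -1 ]
  [  1   2  0   3 ]
  [  0   0  0  -1 ]
R1 := -1/3·R1
  [ 1  2  -1/3   3 ]
  [ 0  0     0  -1 ]
  [ 1  2     0   3 ]
  [ 0  0     0  -1 ]
R3 := R3 − R1
  [ 1  2  -1/3   3 ]
  [ 0  0     0  -1 ]
  [ 0  0   1/3   0 ]
  [ 0  0     0  -1 ]
R2 <-> R3
  [ 1  2  -1/3   3 ]
  [ 0  0   1/3   0 ]
  [ 0  0     0  -1 ]
  [ 0  0     0  -1 ]
R2 := 3·R2
  [ 1  2  -1/3   3 ]
  [ 0  0     1   0 ]
  [ 0  0     0  -1 ]
  [ 0  0     0  -1 ]
R3 := -1·R3
  [ 1  2  -1/3   3 ]
  [ 0  0     1   0 ]
  [ 0  0     0   1 ]
  [ 0  0     0  -1 ]
R4 := R4 + R3
  [ 1  2  -1/3  3 ]
  [ 0  0     1  0 ]
  [ 0  0     0  1 ]
  [ 0  0     0  0 ]
R1 := R1 − 3·R3
  [ 1  2  -1/3  0 ]
  [ 0  0     1  0 ]
  [ 0  0     0  1 ]
  [ 0  0     0  0 ]
R1 := R1 + 1/3·R2
  [ 1  2  0  0 ]
  [ 0  0  1  0 ]
  [ 0  0  0  1 ]
  [ 0  0  0  0 ]
Pivot columns are the columns containing a leading 1.

1, 3, 4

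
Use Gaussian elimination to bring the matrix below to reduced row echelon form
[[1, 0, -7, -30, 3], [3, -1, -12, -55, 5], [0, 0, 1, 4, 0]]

[[1, 0, 0, -2, 3], [0, 1, 0, 1, 4], [0, 0, 1, 4, 0]]

R2 := R2 − 3·R1
R2 := -1·R2
R2 := R2 + 9·R3
R1 := R1 + 7·R3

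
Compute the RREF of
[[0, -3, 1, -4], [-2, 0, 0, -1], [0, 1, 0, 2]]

[[1, 0, 0, 1/2], [0, 1, 0, 2], [0, 0, 1, 2]]

r1 <-> r2
  [ -2   0  0  -1 ]
  [  0  -3  1  -4 ]
  [  0   1  0   2 ]
r1 → -1/2·r1
  [ 1   0  0  1/2 ]
  [ 0  -3  1   -4 ]
  [ 0   1  0    2 ]
r2 → -1/3·r2
  [ 1  0     0  1/2 ]
  [ 0  1  -1/3  4/3 ]
  [ 0  1     0    2 ]
r3 → r3 − r2
  [ 1  0     0  1/2 ]
  [ 0  1  -1/3  4/3 ]
  [ 0  0   1/3  2/3 ]
r3 → 3·r3
  [ 1  0     0  1/2 ]
  [ 0  1  -1/3  4/3 ]
  [ 0  0     1    2 ]
r2 → r2 + 1/3·r3
  [ 1  0  0  1/2 ]
  [ 0  1  0    2 ]
  [ 0  0  1    2 ]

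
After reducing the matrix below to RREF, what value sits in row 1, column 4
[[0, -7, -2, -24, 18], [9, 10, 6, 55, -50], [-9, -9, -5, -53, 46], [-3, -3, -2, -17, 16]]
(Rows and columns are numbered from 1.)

Swap ρ1 and ρ2.
Multiply ρ1 by 1/9.
Add 9 times ρ1 to ρ3.
Add 3 times ρ1 to ρ4.
Multiply ρ2 by -1/7.
Subtract ρ2 from ρ3.
Subtract 1/3 times ρ2 from ρ4.
Multiply ρ3 by 7/5.
Add 2/21 times ρ3 to ρ4.
Subtract 2/7 times ρ3 from ρ2.
Subtract 2/3 times ρ3 from ρ1.
Subtract 10/9 times ρ2 from ρ1.

3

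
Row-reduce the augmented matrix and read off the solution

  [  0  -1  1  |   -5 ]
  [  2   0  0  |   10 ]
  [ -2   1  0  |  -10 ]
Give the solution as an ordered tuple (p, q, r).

(5, 0, -5)

R1 ↔ R2
  [  2   0  0  |   10 ]
  [  0  -1  1  |   -5 ]
  [ -2   1  0  |  -10 ]
R1 -> 1/2·R1
  [  1   0  0  |    5 ]
  [  0  -1  1  |   -5 ]
  [ -2   1  0  |  -10 ]
R3 -> R3 + 2·R1
  [ 1   0  0  |   5 ]
  [ 0  -1  1  |  -5 ]
  [ 0   1  0  |   0 ]
R2 -> -1·R2
  [ 1  0   0  |  5 ]
  [ 0  1  -1  |  5 ]
  [ 0  1   0  |  0 ]
R3 -> R3 − R2
  [ 1  0   0  |   5 ]
  [ 0  1  -1  |   5 ]
  [ 0  0   1  |  -5 ]
R2 -> R2 + R3
  [ 1  0  0  |   5 ]
  [ 0  1  0  |   0 ]
  [ 0  0  1  |  -5 ]
Reading off the last column: p = 5, q = 0, r = -5.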